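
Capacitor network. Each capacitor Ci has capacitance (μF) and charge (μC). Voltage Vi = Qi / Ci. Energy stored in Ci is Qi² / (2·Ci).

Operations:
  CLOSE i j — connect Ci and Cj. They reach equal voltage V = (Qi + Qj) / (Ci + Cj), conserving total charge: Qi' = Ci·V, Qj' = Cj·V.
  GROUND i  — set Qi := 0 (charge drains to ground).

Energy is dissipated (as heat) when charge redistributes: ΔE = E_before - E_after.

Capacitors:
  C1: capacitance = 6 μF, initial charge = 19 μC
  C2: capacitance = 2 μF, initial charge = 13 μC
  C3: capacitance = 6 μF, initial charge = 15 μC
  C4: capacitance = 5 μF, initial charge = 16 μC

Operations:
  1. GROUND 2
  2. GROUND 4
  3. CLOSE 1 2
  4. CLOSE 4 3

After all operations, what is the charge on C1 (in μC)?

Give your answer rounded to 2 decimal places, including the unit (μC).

Initial: C1(6μF, Q=19μC, V=3.17V), C2(2μF, Q=13μC, V=6.50V), C3(6μF, Q=15μC, V=2.50V), C4(5μF, Q=16μC, V=3.20V)
Op 1: GROUND 2: Q2=0; energy lost=42.250
Op 2: GROUND 4: Q4=0; energy lost=25.600
Op 3: CLOSE 1-2: Q_total=19.00, C_total=8.00, V=2.38; Q1=14.25, Q2=4.75; dissipated=7.521
Op 4: CLOSE 4-3: Q_total=15.00, C_total=11.00, V=1.36; Q4=6.82, Q3=8.18; dissipated=8.523
Final charges: Q1=14.25, Q2=4.75, Q3=8.18, Q4=6.82

Answer: 14.25 μC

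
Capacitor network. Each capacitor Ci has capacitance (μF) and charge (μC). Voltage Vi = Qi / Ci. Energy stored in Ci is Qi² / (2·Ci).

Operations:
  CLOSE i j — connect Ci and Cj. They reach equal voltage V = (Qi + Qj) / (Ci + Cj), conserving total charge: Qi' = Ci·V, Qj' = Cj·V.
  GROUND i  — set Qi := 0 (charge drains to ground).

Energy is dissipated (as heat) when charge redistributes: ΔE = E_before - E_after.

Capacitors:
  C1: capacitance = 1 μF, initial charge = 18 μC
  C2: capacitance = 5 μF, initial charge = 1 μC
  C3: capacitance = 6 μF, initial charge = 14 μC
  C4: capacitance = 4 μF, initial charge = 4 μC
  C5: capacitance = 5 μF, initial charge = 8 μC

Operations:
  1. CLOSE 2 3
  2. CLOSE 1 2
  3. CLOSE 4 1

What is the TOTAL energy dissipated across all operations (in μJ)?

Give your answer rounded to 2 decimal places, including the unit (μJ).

Answer: 125.46 μJ

Derivation:
Initial: C1(1μF, Q=18μC, V=18.00V), C2(5μF, Q=1μC, V=0.20V), C3(6μF, Q=14μC, V=2.33V), C4(4μF, Q=4μC, V=1.00V), C5(5μF, Q=8μC, V=1.60V)
Op 1: CLOSE 2-3: Q_total=15.00, C_total=11.00, V=1.36; Q2=6.82, Q3=8.18; dissipated=6.206
Op 2: CLOSE 1-2: Q_total=24.82, C_total=6.00, V=4.14; Q1=4.14, Q2=20.68; dissipated=115.320
Op 3: CLOSE 4-1: Q_total=8.14, C_total=5.00, V=1.63; Q4=6.51, Q1=1.63; dissipated=3.935
Total dissipated: 125.461 μJ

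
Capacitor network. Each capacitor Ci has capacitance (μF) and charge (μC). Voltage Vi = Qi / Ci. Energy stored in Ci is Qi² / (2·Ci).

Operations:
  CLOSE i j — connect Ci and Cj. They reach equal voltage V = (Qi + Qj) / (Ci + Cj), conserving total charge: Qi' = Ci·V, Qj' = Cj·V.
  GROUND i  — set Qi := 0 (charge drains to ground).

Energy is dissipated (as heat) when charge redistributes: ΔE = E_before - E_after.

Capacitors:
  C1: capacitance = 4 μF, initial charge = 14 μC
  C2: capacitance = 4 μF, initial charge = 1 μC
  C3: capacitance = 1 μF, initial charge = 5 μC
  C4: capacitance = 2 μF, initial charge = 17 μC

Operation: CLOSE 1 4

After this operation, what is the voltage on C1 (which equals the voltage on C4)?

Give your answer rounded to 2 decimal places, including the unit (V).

Initial: C1(4μF, Q=14μC, V=3.50V), C2(4μF, Q=1μC, V=0.25V), C3(1μF, Q=5μC, V=5.00V), C4(2μF, Q=17μC, V=8.50V)
Op 1: CLOSE 1-4: Q_total=31.00, C_total=6.00, V=5.17; Q1=20.67, Q4=10.33; dissipated=16.667

Answer: 5.17 V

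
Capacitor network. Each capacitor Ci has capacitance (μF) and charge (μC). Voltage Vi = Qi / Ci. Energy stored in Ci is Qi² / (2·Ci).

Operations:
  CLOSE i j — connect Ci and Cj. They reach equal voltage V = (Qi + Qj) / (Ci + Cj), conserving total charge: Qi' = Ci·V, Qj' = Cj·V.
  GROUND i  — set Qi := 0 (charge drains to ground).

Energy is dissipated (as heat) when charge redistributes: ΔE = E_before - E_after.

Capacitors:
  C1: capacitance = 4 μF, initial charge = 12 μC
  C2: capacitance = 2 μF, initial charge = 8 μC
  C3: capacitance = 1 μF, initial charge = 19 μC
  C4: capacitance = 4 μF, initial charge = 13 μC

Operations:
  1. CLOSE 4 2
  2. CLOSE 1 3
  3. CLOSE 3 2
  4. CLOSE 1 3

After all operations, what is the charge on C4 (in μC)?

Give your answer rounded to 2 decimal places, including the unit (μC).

Answer: 14.00 μC

Derivation:
Initial: C1(4μF, Q=12μC, V=3.00V), C2(2μF, Q=8μC, V=4.00V), C3(1μF, Q=19μC, V=19.00V), C4(4μF, Q=13μC, V=3.25V)
Op 1: CLOSE 4-2: Q_total=21.00, C_total=6.00, V=3.50; Q4=14.00, Q2=7.00; dissipated=0.375
Op 2: CLOSE 1-3: Q_total=31.00, C_total=5.00, V=6.20; Q1=24.80, Q3=6.20; dissipated=102.400
Op 3: CLOSE 3-2: Q_total=13.20, C_total=3.00, V=4.40; Q3=4.40, Q2=8.80; dissipated=2.430
Op 4: CLOSE 1-3: Q_total=29.20, C_total=5.00, V=5.84; Q1=23.36, Q3=5.84; dissipated=1.296
Final charges: Q1=23.36, Q2=8.80, Q3=5.84, Q4=14.00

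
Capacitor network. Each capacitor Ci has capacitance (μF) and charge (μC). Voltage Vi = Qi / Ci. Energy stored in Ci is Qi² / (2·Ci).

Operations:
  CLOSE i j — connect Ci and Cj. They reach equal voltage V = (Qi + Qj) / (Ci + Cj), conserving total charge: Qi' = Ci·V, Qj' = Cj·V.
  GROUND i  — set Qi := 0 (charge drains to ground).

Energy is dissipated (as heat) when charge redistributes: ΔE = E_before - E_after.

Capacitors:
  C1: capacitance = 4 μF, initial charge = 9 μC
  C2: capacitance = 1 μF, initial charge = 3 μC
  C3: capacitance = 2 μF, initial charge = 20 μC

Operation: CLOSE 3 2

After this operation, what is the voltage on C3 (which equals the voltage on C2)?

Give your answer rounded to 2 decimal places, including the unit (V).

Initial: C1(4μF, Q=9μC, V=2.25V), C2(1μF, Q=3μC, V=3.00V), C3(2μF, Q=20μC, V=10.00V)
Op 1: CLOSE 3-2: Q_total=23.00, C_total=3.00, V=7.67; Q3=15.33, Q2=7.67; dissipated=16.333

Answer: 7.67 V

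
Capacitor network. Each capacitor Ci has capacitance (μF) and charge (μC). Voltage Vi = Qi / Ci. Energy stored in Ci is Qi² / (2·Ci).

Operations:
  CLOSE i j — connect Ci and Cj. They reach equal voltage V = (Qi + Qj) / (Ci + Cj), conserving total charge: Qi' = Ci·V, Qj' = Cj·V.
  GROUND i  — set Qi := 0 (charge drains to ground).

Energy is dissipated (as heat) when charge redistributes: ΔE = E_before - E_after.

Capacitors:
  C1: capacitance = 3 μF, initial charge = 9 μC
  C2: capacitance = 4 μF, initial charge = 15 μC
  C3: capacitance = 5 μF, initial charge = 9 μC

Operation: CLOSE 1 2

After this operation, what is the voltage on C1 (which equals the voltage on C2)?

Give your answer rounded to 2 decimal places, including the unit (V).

Initial: C1(3μF, Q=9μC, V=3.00V), C2(4μF, Q=15μC, V=3.75V), C3(5μF, Q=9μC, V=1.80V)
Op 1: CLOSE 1-2: Q_total=24.00, C_total=7.00, V=3.43; Q1=10.29, Q2=13.71; dissipated=0.482

Answer: 3.43 V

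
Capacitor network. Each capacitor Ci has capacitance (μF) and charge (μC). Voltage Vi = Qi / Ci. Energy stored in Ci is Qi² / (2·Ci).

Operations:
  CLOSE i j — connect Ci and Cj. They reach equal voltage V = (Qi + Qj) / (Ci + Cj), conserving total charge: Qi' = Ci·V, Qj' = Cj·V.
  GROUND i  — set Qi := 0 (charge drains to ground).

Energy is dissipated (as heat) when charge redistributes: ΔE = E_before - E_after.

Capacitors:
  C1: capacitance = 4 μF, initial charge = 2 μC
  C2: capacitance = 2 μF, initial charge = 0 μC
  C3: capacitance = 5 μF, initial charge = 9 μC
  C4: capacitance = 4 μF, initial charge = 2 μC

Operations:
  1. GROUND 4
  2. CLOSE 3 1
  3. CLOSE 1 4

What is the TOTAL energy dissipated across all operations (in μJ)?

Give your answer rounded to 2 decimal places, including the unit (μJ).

Answer: 3.87 μJ

Derivation:
Initial: C1(4μF, Q=2μC, V=0.50V), C2(2μF, Q=0μC, V=0.00V), C3(5μF, Q=9μC, V=1.80V), C4(4μF, Q=2μC, V=0.50V)
Op 1: GROUND 4: Q4=0; energy lost=0.500
Op 2: CLOSE 3-1: Q_total=11.00, C_total=9.00, V=1.22; Q3=6.11, Q1=4.89; dissipated=1.878
Op 3: CLOSE 1-4: Q_total=4.89, C_total=8.00, V=0.61; Q1=2.44, Q4=2.44; dissipated=1.494
Total dissipated: 3.872 μJ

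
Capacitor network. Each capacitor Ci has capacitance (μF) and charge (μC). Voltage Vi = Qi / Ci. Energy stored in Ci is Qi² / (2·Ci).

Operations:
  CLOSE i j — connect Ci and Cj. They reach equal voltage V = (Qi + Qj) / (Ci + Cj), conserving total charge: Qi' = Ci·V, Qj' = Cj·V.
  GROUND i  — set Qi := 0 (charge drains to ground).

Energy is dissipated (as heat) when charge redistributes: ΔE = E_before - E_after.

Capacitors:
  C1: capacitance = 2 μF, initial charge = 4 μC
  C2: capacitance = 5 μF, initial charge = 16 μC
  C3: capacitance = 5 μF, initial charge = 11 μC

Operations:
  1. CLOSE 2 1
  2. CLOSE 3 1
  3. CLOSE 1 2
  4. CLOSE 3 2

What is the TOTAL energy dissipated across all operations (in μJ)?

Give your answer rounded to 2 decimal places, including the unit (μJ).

Initial: C1(2μF, Q=4μC, V=2.00V), C2(5μF, Q=16μC, V=3.20V), C3(5μF, Q=11μC, V=2.20V)
Op 1: CLOSE 2-1: Q_total=20.00, C_total=7.00, V=2.86; Q2=14.29, Q1=5.71; dissipated=1.029
Op 2: CLOSE 3-1: Q_total=16.71, C_total=7.00, V=2.39; Q3=11.94, Q1=4.78; dissipated=0.308
Op 3: CLOSE 1-2: Q_total=19.06, C_total=7.00, V=2.72; Q1=5.45, Q2=13.62; dissipated=0.157
Op 4: CLOSE 3-2: Q_total=25.55, C_total=10.00, V=2.56; Q3=12.78, Q2=12.78; dissipated=0.141
Total dissipated: 1.635 μJ

Answer: 1.63 μJ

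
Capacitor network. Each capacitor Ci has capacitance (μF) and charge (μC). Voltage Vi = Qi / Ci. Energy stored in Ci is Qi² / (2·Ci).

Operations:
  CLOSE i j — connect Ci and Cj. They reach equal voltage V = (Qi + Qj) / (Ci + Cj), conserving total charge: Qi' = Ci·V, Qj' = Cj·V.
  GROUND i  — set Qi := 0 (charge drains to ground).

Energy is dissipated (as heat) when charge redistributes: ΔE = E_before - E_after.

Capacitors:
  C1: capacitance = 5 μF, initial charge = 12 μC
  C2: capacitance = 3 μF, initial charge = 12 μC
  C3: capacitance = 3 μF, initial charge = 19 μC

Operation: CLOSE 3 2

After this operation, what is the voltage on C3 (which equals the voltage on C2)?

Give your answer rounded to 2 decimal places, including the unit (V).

Initial: C1(5μF, Q=12μC, V=2.40V), C2(3μF, Q=12μC, V=4.00V), C3(3μF, Q=19μC, V=6.33V)
Op 1: CLOSE 3-2: Q_total=31.00, C_total=6.00, V=5.17; Q3=15.50, Q2=15.50; dissipated=4.083

Answer: 5.17 V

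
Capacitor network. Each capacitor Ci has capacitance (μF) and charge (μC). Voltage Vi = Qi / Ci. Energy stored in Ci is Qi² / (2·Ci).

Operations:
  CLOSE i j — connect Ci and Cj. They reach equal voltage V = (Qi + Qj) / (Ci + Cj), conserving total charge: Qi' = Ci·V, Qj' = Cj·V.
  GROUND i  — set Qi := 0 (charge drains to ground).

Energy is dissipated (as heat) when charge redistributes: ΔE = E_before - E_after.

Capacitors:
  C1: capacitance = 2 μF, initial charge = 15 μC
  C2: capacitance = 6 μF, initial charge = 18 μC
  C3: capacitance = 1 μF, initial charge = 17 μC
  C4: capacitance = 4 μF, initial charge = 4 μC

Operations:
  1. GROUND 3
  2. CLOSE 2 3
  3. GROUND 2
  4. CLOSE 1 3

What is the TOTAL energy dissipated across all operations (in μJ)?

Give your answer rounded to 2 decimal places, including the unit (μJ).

Answer: 176.29 μJ

Derivation:
Initial: C1(2μF, Q=15μC, V=7.50V), C2(6μF, Q=18μC, V=3.00V), C3(1μF, Q=17μC, V=17.00V), C4(4μF, Q=4μC, V=1.00V)
Op 1: GROUND 3: Q3=0; energy lost=144.500
Op 2: CLOSE 2-3: Q_total=18.00, C_total=7.00, V=2.57; Q2=15.43, Q3=2.57; dissipated=3.857
Op 3: GROUND 2: Q2=0; energy lost=19.837
Op 4: CLOSE 1-3: Q_total=17.57, C_total=3.00, V=5.86; Q1=11.71, Q3=5.86; dissipated=8.097
Total dissipated: 176.291 μJ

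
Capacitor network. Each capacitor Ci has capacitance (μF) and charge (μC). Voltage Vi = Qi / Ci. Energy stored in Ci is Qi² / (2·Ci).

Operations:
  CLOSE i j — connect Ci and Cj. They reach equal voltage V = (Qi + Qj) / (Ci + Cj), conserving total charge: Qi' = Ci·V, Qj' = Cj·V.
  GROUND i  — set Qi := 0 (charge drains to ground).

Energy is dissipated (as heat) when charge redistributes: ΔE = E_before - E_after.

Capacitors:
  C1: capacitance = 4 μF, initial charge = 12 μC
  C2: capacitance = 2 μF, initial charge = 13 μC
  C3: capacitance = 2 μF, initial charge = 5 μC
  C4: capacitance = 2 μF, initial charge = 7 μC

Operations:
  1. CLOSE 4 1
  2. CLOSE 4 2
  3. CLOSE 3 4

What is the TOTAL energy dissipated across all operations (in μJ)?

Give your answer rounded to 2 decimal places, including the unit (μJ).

Answer: 8.44 μJ

Derivation:
Initial: C1(4μF, Q=12μC, V=3.00V), C2(2μF, Q=13μC, V=6.50V), C3(2μF, Q=5μC, V=2.50V), C4(2μF, Q=7μC, V=3.50V)
Op 1: CLOSE 4-1: Q_total=19.00, C_total=6.00, V=3.17; Q4=6.33, Q1=12.67; dissipated=0.167
Op 2: CLOSE 4-2: Q_total=19.33, C_total=4.00, V=4.83; Q4=9.67, Q2=9.67; dissipated=5.556
Op 3: CLOSE 3-4: Q_total=14.67, C_total=4.00, V=3.67; Q3=7.33, Q4=7.33; dissipated=2.722
Total dissipated: 8.444 μJ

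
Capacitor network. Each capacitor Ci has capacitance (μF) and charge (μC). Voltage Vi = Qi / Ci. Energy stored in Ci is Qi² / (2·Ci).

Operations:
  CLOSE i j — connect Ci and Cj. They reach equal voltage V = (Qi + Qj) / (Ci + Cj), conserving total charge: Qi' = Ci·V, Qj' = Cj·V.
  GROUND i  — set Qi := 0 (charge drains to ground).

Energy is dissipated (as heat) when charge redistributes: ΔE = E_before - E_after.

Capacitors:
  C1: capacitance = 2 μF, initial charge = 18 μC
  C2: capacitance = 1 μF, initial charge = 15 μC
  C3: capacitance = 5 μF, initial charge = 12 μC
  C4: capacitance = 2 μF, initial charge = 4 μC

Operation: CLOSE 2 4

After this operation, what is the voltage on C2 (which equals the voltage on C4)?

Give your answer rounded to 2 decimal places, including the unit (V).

Initial: C1(2μF, Q=18μC, V=9.00V), C2(1μF, Q=15μC, V=15.00V), C3(5μF, Q=12μC, V=2.40V), C4(2μF, Q=4μC, V=2.00V)
Op 1: CLOSE 2-4: Q_total=19.00, C_total=3.00, V=6.33; Q2=6.33, Q4=12.67; dissipated=56.333

Answer: 6.33 V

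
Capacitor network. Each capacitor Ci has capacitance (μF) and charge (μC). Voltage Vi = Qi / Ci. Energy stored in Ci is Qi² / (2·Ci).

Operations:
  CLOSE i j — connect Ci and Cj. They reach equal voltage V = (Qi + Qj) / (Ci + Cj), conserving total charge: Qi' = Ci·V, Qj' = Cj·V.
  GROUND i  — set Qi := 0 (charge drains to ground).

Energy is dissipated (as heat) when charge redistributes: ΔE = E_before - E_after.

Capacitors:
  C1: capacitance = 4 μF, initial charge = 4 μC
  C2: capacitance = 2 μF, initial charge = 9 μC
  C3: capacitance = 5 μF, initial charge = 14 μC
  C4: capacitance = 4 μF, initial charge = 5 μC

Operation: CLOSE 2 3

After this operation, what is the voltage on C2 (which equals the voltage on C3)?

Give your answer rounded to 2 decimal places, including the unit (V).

Initial: C1(4μF, Q=4μC, V=1.00V), C2(2μF, Q=9μC, V=4.50V), C3(5μF, Q=14μC, V=2.80V), C4(4μF, Q=5μC, V=1.25V)
Op 1: CLOSE 2-3: Q_total=23.00, C_total=7.00, V=3.29; Q2=6.57, Q3=16.43; dissipated=2.064

Answer: 3.29 V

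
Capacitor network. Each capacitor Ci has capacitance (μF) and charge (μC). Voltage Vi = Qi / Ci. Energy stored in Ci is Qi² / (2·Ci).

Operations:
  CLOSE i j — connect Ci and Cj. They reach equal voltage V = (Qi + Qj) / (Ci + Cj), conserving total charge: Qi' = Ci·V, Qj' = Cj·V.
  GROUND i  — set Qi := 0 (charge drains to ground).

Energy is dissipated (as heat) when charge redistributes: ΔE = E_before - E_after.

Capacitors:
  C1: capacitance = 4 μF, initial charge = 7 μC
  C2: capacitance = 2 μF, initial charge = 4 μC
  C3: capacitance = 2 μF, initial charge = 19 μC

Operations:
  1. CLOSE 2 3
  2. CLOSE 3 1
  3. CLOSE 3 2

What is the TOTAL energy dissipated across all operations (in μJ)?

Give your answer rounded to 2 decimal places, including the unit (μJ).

Initial: C1(4μF, Q=7μC, V=1.75V), C2(2μF, Q=4μC, V=2.00V), C3(2μF, Q=19μC, V=9.50V)
Op 1: CLOSE 2-3: Q_total=23.00, C_total=4.00, V=5.75; Q2=11.50, Q3=11.50; dissipated=28.125
Op 2: CLOSE 3-1: Q_total=18.50, C_total=6.00, V=3.08; Q3=6.17, Q1=12.33; dissipated=10.667
Op 3: CLOSE 3-2: Q_total=17.67, C_total=4.00, V=4.42; Q3=8.83, Q2=8.83; dissipated=3.556
Total dissipated: 42.347 μJ

Answer: 42.35 μJ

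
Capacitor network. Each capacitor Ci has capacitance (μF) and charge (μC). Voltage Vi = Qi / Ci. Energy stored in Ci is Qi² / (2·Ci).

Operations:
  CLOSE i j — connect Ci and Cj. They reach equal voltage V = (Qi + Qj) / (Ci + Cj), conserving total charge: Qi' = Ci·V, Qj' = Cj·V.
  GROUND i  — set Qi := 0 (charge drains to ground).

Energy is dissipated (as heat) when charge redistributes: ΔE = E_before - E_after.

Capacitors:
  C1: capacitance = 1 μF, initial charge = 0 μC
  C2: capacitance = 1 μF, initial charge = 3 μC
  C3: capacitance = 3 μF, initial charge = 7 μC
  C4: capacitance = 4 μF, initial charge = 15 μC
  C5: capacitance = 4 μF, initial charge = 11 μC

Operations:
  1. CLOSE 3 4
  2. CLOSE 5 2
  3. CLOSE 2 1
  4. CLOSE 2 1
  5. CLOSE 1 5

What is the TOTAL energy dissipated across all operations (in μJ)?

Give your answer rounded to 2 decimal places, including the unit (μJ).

Answer: 4.49 μJ

Derivation:
Initial: C1(1μF, Q=0μC, V=0.00V), C2(1μF, Q=3μC, V=3.00V), C3(3μF, Q=7μC, V=2.33V), C4(4μF, Q=15μC, V=3.75V), C5(4μF, Q=11μC, V=2.75V)
Op 1: CLOSE 3-4: Q_total=22.00, C_total=7.00, V=3.14; Q3=9.43, Q4=12.57; dissipated=1.720
Op 2: CLOSE 5-2: Q_total=14.00, C_total=5.00, V=2.80; Q5=11.20, Q2=2.80; dissipated=0.025
Op 3: CLOSE 2-1: Q_total=2.80, C_total=2.00, V=1.40; Q2=1.40, Q1=1.40; dissipated=1.960
Op 4: CLOSE 2-1: Q_total=2.80, C_total=2.00, V=1.40; Q2=1.40, Q1=1.40; dissipated=0.000
Op 5: CLOSE 1-5: Q_total=12.60, C_total=5.00, V=2.52; Q1=2.52, Q5=10.08; dissipated=0.784
Total dissipated: 4.489 μJ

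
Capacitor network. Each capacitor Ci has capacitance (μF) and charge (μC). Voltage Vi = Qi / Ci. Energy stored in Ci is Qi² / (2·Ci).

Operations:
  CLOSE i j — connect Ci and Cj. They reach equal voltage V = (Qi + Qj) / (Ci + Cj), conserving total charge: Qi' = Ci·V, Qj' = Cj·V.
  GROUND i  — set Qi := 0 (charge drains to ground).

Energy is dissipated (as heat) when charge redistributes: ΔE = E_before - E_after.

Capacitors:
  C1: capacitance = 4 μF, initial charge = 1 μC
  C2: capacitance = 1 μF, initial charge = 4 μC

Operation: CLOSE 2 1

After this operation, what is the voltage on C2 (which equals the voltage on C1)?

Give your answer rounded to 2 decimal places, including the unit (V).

Initial: C1(4μF, Q=1μC, V=0.25V), C2(1μF, Q=4μC, V=4.00V)
Op 1: CLOSE 2-1: Q_total=5.00, C_total=5.00, V=1.00; Q2=1.00, Q1=4.00; dissipated=5.625

Answer: 1.00 V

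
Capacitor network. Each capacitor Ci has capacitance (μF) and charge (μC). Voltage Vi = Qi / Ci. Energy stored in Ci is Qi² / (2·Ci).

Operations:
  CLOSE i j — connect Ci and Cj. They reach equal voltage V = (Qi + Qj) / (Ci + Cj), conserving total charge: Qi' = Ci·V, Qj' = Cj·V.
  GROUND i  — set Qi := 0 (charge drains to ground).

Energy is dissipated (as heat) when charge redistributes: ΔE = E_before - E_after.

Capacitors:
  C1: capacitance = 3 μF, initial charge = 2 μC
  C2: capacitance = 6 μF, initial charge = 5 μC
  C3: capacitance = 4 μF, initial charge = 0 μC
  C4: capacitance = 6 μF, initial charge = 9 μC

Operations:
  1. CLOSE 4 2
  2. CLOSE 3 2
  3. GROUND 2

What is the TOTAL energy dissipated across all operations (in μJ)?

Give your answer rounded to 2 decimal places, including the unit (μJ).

Answer: 3.77 μJ

Derivation:
Initial: C1(3μF, Q=2μC, V=0.67V), C2(6μF, Q=5μC, V=0.83V), C3(4μF, Q=0μC, V=0.00V), C4(6μF, Q=9μC, V=1.50V)
Op 1: CLOSE 4-2: Q_total=14.00, C_total=12.00, V=1.17; Q4=7.00, Q2=7.00; dissipated=0.667
Op 2: CLOSE 3-2: Q_total=7.00, C_total=10.00, V=0.70; Q3=2.80, Q2=4.20; dissipated=1.633
Op 3: GROUND 2: Q2=0; energy lost=1.470
Total dissipated: 3.770 μJ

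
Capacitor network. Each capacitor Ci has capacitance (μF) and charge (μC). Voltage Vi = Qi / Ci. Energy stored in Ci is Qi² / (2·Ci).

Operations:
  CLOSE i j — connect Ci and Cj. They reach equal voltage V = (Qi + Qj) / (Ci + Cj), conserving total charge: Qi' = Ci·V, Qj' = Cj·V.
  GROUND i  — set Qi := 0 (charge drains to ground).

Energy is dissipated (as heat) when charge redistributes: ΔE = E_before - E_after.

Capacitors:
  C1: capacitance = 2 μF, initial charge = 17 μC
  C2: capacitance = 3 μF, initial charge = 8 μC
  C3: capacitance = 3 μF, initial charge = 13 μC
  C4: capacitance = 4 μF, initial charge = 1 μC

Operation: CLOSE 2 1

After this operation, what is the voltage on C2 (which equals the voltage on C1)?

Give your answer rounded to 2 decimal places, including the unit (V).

Answer: 5.00 V

Derivation:
Initial: C1(2μF, Q=17μC, V=8.50V), C2(3μF, Q=8μC, V=2.67V), C3(3μF, Q=13μC, V=4.33V), C4(4μF, Q=1μC, V=0.25V)
Op 1: CLOSE 2-1: Q_total=25.00, C_total=5.00, V=5.00; Q2=15.00, Q1=10.00; dissipated=20.417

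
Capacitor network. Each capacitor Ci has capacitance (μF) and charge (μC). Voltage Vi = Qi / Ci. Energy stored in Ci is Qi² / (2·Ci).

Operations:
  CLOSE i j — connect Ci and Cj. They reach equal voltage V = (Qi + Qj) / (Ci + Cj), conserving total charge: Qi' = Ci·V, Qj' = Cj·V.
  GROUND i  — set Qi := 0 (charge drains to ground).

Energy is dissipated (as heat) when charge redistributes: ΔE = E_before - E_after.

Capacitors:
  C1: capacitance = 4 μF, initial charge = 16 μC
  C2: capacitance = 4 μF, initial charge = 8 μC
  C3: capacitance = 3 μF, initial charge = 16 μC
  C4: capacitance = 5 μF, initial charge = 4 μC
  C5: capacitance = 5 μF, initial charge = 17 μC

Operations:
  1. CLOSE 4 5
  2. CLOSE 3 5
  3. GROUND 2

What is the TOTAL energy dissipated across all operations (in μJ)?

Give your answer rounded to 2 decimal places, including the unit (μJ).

Answer: 26.25 μJ

Derivation:
Initial: C1(4μF, Q=16μC, V=4.00V), C2(4μF, Q=8μC, V=2.00V), C3(3μF, Q=16μC, V=5.33V), C4(5μF, Q=4μC, V=0.80V), C5(5μF, Q=17μC, V=3.40V)
Op 1: CLOSE 4-5: Q_total=21.00, C_total=10.00, V=2.10; Q4=10.50, Q5=10.50; dissipated=8.450
Op 2: CLOSE 3-5: Q_total=26.50, C_total=8.00, V=3.31; Q3=9.94, Q5=16.56; dissipated=9.801
Op 3: GROUND 2: Q2=0; energy lost=8.000
Total dissipated: 26.251 μJ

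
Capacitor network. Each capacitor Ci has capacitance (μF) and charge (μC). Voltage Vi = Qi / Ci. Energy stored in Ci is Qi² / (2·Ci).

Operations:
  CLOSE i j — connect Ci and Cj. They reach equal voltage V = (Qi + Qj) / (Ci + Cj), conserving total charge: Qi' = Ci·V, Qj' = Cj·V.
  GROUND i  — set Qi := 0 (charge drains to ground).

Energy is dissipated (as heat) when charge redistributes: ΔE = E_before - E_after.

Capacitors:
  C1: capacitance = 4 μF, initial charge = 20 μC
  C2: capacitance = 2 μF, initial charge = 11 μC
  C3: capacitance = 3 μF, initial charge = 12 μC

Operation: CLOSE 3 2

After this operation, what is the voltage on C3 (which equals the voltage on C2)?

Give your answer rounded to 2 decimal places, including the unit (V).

Initial: C1(4μF, Q=20μC, V=5.00V), C2(2μF, Q=11μC, V=5.50V), C3(3μF, Q=12μC, V=4.00V)
Op 1: CLOSE 3-2: Q_total=23.00, C_total=5.00, V=4.60; Q3=13.80, Q2=9.20; dissipated=1.350

Answer: 4.60 V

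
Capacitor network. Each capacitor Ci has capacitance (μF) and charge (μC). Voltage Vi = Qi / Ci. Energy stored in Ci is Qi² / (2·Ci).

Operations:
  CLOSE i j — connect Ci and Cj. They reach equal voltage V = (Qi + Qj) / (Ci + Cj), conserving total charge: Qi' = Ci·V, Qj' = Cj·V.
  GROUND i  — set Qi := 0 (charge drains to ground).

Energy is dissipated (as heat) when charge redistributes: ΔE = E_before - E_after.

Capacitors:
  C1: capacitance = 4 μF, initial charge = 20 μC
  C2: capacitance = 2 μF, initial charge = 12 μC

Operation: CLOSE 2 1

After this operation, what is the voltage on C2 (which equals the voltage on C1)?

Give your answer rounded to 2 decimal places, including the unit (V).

Initial: C1(4μF, Q=20μC, V=5.00V), C2(2μF, Q=12μC, V=6.00V)
Op 1: CLOSE 2-1: Q_total=32.00, C_total=6.00, V=5.33; Q2=10.67, Q1=21.33; dissipated=0.667

Answer: 5.33 V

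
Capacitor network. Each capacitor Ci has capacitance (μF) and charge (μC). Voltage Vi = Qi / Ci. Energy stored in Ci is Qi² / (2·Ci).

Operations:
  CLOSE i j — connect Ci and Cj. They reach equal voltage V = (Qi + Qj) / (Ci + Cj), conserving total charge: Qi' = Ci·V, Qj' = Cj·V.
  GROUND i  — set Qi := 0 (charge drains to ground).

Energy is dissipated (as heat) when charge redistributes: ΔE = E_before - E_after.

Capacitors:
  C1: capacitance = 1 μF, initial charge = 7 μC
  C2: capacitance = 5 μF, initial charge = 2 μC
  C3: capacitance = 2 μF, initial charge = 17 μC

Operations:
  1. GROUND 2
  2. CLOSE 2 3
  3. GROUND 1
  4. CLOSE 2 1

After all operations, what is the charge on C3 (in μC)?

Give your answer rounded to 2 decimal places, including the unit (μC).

Answer: 4.86 μC

Derivation:
Initial: C1(1μF, Q=7μC, V=7.00V), C2(5μF, Q=2μC, V=0.40V), C3(2μF, Q=17μC, V=8.50V)
Op 1: GROUND 2: Q2=0; energy lost=0.400
Op 2: CLOSE 2-3: Q_total=17.00, C_total=7.00, V=2.43; Q2=12.14, Q3=4.86; dissipated=51.607
Op 3: GROUND 1: Q1=0; energy lost=24.500
Op 4: CLOSE 2-1: Q_total=12.14, C_total=6.00, V=2.02; Q2=10.12, Q1=2.02; dissipated=2.457
Final charges: Q1=2.02, Q2=10.12, Q3=4.86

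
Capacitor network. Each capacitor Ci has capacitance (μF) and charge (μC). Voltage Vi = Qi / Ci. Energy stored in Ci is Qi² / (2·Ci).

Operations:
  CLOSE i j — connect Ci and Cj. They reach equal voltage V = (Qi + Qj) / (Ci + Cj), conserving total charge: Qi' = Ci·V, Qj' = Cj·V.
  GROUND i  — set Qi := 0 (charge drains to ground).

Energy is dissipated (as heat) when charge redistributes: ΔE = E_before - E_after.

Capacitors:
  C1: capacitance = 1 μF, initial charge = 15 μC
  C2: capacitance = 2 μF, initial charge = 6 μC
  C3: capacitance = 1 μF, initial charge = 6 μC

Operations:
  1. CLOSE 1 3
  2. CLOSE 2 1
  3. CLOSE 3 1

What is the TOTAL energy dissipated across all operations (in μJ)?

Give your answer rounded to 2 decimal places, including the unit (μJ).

Answer: 45.25 μJ

Derivation:
Initial: C1(1μF, Q=15μC, V=15.00V), C2(2μF, Q=6μC, V=3.00V), C3(1μF, Q=6μC, V=6.00V)
Op 1: CLOSE 1-3: Q_total=21.00, C_total=2.00, V=10.50; Q1=10.50, Q3=10.50; dissipated=20.250
Op 2: CLOSE 2-1: Q_total=16.50, C_total=3.00, V=5.50; Q2=11.00, Q1=5.50; dissipated=18.750
Op 3: CLOSE 3-1: Q_total=16.00, C_total=2.00, V=8.00; Q3=8.00, Q1=8.00; dissipated=6.250
Total dissipated: 45.250 μJ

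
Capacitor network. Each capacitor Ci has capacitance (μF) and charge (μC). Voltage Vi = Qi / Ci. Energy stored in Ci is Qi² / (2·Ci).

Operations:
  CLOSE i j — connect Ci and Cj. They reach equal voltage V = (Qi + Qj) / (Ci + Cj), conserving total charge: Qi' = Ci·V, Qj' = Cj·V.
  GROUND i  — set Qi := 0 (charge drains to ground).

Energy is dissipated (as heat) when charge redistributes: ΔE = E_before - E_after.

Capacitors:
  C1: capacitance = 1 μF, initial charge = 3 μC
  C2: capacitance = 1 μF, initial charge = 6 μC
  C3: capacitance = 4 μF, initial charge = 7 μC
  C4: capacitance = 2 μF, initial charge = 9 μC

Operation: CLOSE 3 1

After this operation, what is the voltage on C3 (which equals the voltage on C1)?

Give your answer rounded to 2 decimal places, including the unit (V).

Initial: C1(1μF, Q=3μC, V=3.00V), C2(1μF, Q=6μC, V=6.00V), C3(4μF, Q=7μC, V=1.75V), C4(2μF, Q=9μC, V=4.50V)
Op 1: CLOSE 3-1: Q_total=10.00, C_total=5.00, V=2.00; Q3=8.00, Q1=2.00; dissipated=0.625

Answer: 2.00 V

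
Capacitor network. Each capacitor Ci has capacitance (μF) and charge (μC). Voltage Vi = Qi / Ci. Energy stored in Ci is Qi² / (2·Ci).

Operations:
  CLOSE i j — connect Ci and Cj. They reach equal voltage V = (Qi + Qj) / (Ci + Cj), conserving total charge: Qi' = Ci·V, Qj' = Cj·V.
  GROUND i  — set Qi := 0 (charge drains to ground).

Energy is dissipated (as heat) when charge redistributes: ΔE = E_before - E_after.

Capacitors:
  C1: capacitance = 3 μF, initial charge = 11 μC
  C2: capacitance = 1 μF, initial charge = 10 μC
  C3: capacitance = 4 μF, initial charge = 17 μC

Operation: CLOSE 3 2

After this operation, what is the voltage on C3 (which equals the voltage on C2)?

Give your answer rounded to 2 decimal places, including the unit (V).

Initial: C1(3μF, Q=11μC, V=3.67V), C2(1μF, Q=10μC, V=10.00V), C3(4μF, Q=17μC, V=4.25V)
Op 1: CLOSE 3-2: Q_total=27.00, C_total=5.00, V=5.40; Q3=21.60, Q2=5.40; dissipated=13.225

Answer: 5.40 V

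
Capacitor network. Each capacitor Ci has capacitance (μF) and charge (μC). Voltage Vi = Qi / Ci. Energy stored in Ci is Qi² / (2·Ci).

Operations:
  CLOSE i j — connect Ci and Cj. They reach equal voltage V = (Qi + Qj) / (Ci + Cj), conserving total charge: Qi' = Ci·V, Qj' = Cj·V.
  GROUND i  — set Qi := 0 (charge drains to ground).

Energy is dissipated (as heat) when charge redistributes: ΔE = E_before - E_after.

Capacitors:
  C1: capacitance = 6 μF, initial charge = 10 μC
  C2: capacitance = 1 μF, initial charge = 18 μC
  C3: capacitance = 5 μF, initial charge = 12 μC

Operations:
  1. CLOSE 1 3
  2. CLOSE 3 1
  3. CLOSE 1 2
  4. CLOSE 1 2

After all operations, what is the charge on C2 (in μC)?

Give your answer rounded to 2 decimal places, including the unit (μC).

Initial: C1(6μF, Q=10μC, V=1.67V), C2(1μF, Q=18μC, V=18.00V), C3(5μF, Q=12μC, V=2.40V)
Op 1: CLOSE 1-3: Q_total=22.00, C_total=11.00, V=2.00; Q1=12.00, Q3=10.00; dissipated=0.733
Op 2: CLOSE 3-1: Q_total=22.00, C_total=11.00, V=2.00; Q3=10.00, Q1=12.00; dissipated=0.000
Op 3: CLOSE 1-2: Q_total=30.00, C_total=7.00, V=4.29; Q1=25.71, Q2=4.29; dissipated=109.714
Op 4: CLOSE 1-2: Q_total=30.00, C_total=7.00, V=4.29; Q1=25.71, Q2=4.29; dissipated=0.000
Final charges: Q1=25.71, Q2=4.29, Q3=10.00

Answer: 4.29 μC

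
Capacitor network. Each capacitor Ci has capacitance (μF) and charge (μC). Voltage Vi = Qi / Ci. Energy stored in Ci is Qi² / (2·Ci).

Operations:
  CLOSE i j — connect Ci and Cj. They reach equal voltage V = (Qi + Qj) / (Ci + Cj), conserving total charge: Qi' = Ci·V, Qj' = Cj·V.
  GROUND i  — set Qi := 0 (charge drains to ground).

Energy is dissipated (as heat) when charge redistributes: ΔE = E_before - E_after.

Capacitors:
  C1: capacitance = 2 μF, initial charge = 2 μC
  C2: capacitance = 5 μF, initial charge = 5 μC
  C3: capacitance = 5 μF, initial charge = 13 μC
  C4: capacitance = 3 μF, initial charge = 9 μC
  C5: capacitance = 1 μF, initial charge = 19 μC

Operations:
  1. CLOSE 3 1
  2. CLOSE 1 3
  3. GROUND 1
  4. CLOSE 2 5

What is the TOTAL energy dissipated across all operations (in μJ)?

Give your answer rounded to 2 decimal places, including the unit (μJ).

Initial: C1(2μF, Q=2μC, V=1.00V), C2(5μF, Q=5μC, V=1.00V), C3(5μF, Q=13μC, V=2.60V), C4(3μF, Q=9μC, V=3.00V), C5(1μF, Q=19μC, V=19.00V)
Op 1: CLOSE 3-1: Q_total=15.00, C_total=7.00, V=2.14; Q3=10.71, Q1=4.29; dissipated=1.829
Op 2: CLOSE 1-3: Q_total=15.00, C_total=7.00, V=2.14; Q1=4.29, Q3=10.71; dissipated=0.000
Op 3: GROUND 1: Q1=0; energy lost=4.592
Op 4: CLOSE 2-5: Q_total=24.00, C_total=6.00, V=4.00; Q2=20.00, Q5=4.00; dissipated=135.000
Total dissipated: 141.420 μJ

Answer: 141.42 μJ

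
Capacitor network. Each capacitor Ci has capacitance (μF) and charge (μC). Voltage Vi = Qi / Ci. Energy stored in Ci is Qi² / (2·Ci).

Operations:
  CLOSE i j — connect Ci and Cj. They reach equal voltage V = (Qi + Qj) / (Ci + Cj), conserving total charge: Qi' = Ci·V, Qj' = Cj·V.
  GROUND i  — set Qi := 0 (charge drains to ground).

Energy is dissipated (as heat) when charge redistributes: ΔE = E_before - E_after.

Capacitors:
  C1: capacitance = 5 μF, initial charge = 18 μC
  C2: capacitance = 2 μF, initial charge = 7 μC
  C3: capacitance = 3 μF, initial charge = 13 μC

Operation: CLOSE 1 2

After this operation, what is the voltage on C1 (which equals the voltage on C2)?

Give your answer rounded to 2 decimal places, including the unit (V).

Answer: 3.57 V

Derivation:
Initial: C1(5μF, Q=18μC, V=3.60V), C2(2μF, Q=7μC, V=3.50V), C3(3μF, Q=13μC, V=4.33V)
Op 1: CLOSE 1-2: Q_total=25.00, C_total=7.00, V=3.57; Q1=17.86, Q2=7.14; dissipated=0.007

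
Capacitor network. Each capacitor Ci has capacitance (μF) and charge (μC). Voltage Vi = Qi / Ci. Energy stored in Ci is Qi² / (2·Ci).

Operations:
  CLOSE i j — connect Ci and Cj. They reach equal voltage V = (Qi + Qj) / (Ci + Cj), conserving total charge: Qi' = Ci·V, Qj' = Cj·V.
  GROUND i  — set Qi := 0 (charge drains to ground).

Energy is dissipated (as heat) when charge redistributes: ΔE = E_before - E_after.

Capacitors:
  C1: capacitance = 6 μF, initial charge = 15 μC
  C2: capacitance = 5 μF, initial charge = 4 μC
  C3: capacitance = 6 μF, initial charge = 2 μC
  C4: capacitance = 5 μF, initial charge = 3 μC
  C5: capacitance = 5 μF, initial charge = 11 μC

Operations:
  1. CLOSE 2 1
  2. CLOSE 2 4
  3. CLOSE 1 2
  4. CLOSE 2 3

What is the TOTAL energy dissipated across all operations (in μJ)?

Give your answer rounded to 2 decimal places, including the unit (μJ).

Answer: 7.73 μJ

Derivation:
Initial: C1(6μF, Q=15μC, V=2.50V), C2(5μF, Q=4μC, V=0.80V), C3(6μF, Q=2μC, V=0.33V), C4(5μF, Q=3μC, V=0.60V), C5(5μF, Q=11μC, V=2.20V)
Op 1: CLOSE 2-1: Q_total=19.00, C_total=11.00, V=1.73; Q2=8.64, Q1=10.36; dissipated=3.941
Op 2: CLOSE 2-4: Q_total=11.64, C_total=10.00, V=1.16; Q2=5.82, Q4=5.82; dissipated=1.588
Op 3: CLOSE 1-2: Q_total=16.18, C_total=11.00, V=1.47; Q1=8.83, Q2=7.36; dissipated=0.433
Op 4: CLOSE 2-3: Q_total=9.36, C_total=11.00, V=0.85; Q2=4.25, Q3=5.10; dissipated=1.765
Total dissipated: 7.728 μJ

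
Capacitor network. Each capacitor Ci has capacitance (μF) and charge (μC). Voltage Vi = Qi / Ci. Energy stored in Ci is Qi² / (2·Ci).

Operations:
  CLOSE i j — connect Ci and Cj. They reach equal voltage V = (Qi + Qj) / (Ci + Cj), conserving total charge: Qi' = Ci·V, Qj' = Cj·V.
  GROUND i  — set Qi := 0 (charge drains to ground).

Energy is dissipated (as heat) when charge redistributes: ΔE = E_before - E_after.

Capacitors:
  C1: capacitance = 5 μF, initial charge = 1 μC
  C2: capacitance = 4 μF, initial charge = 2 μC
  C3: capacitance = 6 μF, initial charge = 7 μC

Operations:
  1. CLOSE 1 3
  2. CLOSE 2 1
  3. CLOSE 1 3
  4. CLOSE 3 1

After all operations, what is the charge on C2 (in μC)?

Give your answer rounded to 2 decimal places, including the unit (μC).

Initial: C1(5μF, Q=1μC, V=0.20V), C2(4μF, Q=2μC, V=0.50V), C3(6μF, Q=7μC, V=1.17V)
Op 1: CLOSE 1-3: Q_total=8.00, C_total=11.00, V=0.73; Q1=3.64, Q3=4.36; dissipated=1.274
Op 2: CLOSE 2-1: Q_total=5.64, C_total=9.00, V=0.63; Q2=2.51, Q1=3.13; dissipated=0.057
Op 3: CLOSE 1-3: Q_total=7.49, C_total=11.00, V=0.68; Q1=3.41, Q3=4.09; dissipated=0.014
Op 4: CLOSE 3-1: Q_total=7.49, C_total=11.00, V=0.68; Q3=4.09, Q1=3.41; dissipated=0.000
Final charges: Q1=3.41, Q2=2.51, Q3=4.09

Answer: 2.51 μC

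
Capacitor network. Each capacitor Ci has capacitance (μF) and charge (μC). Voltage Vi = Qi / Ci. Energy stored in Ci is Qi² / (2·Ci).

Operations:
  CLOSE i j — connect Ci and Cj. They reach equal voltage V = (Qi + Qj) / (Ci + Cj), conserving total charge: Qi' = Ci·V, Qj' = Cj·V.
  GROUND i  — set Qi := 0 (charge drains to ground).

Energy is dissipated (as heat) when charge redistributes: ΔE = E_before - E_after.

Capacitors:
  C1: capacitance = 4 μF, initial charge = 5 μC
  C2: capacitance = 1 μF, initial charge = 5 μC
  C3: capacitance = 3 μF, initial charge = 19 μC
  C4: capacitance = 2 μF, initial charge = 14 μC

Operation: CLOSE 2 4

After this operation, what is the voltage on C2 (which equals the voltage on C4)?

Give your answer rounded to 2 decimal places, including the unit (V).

Answer: 6.33 V

Derivation:
Initial: C1(4μF, Q=5μC, V=1.25V), C2(1μF, Q=5μC, V=5.00V), C3(3μF, Q=19μC, V=6.33V), C4(2μF, Q=14μC, V=7.00V)
Op 1: CLOSE 2-4: Q_total=19.00, C_total=3.00, V=6.33; Q2=6.33, Q4=12.67; dissipated=1.333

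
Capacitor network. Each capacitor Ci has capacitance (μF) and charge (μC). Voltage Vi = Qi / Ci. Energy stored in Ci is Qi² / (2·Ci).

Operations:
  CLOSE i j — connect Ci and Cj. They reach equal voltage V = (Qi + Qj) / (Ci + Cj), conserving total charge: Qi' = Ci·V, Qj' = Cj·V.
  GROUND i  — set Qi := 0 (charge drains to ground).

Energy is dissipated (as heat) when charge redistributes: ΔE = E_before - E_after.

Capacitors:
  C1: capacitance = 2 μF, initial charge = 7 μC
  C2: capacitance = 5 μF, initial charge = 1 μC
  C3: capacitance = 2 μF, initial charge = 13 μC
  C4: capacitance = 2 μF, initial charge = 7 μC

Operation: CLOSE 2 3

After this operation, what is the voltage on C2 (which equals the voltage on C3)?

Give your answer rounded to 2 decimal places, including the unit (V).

Answer: 2.00 V

Derivation:
Initial: C1(2μF, Q=7μC, V=3.50V), C2(5μF, Q=1μC, V=0.20V), C3(2μF, Q=13μC, V=6.50V), C4(2μF, Q=7μC, V=3.50V)
Op 1: CLOSE 2-3: Q_total=14.00, C_total=7.00, V=2.00; Q2=10.00, Q3=4.00; dissipated=28.350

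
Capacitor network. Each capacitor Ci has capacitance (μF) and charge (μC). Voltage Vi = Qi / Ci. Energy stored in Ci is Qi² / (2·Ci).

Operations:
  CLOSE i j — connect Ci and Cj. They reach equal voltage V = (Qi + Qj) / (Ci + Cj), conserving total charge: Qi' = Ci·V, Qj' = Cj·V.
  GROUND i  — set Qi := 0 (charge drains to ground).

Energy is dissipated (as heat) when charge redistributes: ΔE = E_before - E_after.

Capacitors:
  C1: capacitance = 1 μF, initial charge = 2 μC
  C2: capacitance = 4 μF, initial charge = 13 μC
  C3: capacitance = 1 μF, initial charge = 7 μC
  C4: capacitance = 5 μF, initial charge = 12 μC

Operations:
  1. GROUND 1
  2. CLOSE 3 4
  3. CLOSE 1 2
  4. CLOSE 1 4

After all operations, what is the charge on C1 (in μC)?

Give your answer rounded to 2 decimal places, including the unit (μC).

Answer: 3.07 μC

Derivation:
Initial: C1(1μF, Q=2μC, V=2.00V), C2(4μF, Q=13μC, V=3.25V), C3(1μF, Q=7μC, V=7.00V), C4(5μF, Q=12μC, V=2.40V)
Op 1: GROUND 1: Q1=0; energy lost=2.000
Op 2: CLOSE 3-4: Q_total=19.00, C_total=6.00, V=3.17; Q3=3.17, Q4=15.83; dissipated=8.817
Op 3: CLOSE 1-2: Q_total=13.00, C_total=5.00, V=2.60; Q1=2.60, Q2=10.40; dissipated=4.225
Op 4: CLOSE 1-4: Q_total=18.43, C_total=6.00, V=3.07; Q1=3.07, Q4=15.36; dissipated=0.134
Final charges: Q1=3.07, Q2=10.40, Q3=3.17, Q4=15.36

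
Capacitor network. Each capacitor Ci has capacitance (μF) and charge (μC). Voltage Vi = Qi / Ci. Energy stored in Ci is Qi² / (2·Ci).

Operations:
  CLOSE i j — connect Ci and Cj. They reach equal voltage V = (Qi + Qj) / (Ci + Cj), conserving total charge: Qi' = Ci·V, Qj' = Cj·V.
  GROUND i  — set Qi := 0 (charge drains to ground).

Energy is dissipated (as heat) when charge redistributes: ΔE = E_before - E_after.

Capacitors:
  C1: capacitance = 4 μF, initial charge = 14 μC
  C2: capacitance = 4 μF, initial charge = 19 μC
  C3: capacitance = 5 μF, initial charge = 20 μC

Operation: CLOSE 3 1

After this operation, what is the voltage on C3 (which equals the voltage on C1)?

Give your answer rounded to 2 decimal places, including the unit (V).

Answer: 3.78 V

Derivation:
Initial: C1(4μF, Q=14μC, V=3.50V), C2(4μF, Q=19μC, V=4.75V), C3(5μF, Q=20μC, V=4.00V)
Op 1: CLOSE 3-1: Q_total=34.00, C_total=9.00, V=3.78; Q3=18.89, Q1=15.11; dissipated=0.278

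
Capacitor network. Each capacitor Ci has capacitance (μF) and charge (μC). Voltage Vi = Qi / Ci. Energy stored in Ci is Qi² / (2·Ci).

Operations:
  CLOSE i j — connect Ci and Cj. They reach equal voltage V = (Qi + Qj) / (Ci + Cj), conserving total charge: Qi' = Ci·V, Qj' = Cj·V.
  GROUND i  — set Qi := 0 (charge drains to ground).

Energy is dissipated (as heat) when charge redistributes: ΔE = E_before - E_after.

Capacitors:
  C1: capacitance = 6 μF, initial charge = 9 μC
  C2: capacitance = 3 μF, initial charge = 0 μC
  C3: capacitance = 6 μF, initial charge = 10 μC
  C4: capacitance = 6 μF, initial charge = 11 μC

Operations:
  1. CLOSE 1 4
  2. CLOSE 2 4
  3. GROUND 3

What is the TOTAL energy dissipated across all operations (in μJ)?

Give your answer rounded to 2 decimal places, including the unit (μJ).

Answer: 11.28 μJ

Derivation:
Initial: C1(6μF, Q=9μC, V=1.50V), C2(3μF, Q=0μC, V=0.00V), C3(6μF, Q=10μC, V=1.67V), C4(6μF, Q=11μC, V=1.83V)
Op 1: CLOSE 1-4: Q_total=20.00, C_total=12.00, V=1.67; Q1=10.00, Q4=10.00; dissipated=0.167
Op 2: CLOSE 2-4: Q_total=10.00, C_total=9.00, V=1.11; Q2=3.33, Q4=6.67; dissipated=2.778
Op 3: GROUND 3: Q3=0; energy lost=8.333
Total dissipated: 11.278 μJ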